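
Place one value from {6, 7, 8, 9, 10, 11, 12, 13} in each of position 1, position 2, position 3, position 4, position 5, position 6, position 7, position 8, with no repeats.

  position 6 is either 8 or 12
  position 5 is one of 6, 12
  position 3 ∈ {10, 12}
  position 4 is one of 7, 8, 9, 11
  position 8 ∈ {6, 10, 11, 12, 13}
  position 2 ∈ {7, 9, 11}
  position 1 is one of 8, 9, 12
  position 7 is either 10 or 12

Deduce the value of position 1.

9

Among the 8 variables, 13 fits only position 8 (and all 8 values in {6, 7, 8, 9, 10, 11, 12, 13} must be used), so position 8 = 13.
The 7 still-open variables draw from only 7 values {6, 7, 8, 9, 10, 11, 12}, so each is used; only position 5 can be 6, hence position 5 = 6.
position 3 and position 7 share exactly the 2 values {10, 12}; by pigeonhole those values go to them, so strike 10, 12 from position 1, position 6.
position 6 has just one choice, so position 6 = 8. Remove 8 from position 1, position 4.
So position 1 = 9.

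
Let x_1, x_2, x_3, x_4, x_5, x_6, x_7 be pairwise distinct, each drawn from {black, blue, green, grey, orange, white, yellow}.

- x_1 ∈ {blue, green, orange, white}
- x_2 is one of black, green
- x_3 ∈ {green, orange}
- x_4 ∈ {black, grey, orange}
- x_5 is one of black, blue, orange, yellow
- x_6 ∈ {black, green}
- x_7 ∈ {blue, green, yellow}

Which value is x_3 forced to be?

The 7 variables draw from only 7 values {black, blue, green, grey, orange, white, yellow}, so each is used; only x_4 can be grey, hence x_4 = grey.
Among the 6 still-open variables, white fits only x_1 (and all 6 values in {black, blue, green, orange, white, yellow} must be used), so x_1 = white.
x_2 and x_6 between them cover only {black, green} — a naked pair. Remove those values from x_3, x_5, x_7.
So x_3 = orange.

orange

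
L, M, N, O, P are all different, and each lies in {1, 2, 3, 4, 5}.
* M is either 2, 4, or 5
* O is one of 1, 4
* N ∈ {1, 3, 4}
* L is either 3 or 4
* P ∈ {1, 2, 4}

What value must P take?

The 5 variables draw from only 5 values {1, 2, 3, 4, 5}, so each is used; only M can be 5, hence M = 5.
The 4 still-open variables draw from only 4 values {1, 2, 3, 4}, so each is used; only P can be 2, hence P = 2.

2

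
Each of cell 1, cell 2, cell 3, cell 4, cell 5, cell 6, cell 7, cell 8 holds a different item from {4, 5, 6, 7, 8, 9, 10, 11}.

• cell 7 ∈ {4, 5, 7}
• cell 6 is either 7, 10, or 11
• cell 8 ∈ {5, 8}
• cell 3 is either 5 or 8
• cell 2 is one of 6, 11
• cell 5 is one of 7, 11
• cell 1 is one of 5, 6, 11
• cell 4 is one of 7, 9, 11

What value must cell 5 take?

Among the 8 variables, 4 fits only cell 7 (and all 8 values in {4, 5, 6, 7, 8, 9, 10, 11} must be used), so cell 7 = 4.
The 7 still-open variables together cover exactly {5, 6, 7, 8, 9, 10, 11} — 7 values for 7 variables — and 9 appears only in cell 4's list, so cell 4 = 9.
The 6 still-open variables draw from only 6 values {5, 6, 7, 8, 10, 11}, so each is used; only cell 6 can be 10, hence cell 6 = 10.
Among the 5 still-open variables, 7 fits only cell 5 (and all 5 values in {5, 6, 7, 8, 11} must be used), so cell 5 = 7.

7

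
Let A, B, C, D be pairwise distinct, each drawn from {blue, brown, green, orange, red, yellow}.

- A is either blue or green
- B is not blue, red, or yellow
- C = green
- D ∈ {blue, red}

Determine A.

blue

C must be green (only option left). So A, B can't be green.
So A = blue.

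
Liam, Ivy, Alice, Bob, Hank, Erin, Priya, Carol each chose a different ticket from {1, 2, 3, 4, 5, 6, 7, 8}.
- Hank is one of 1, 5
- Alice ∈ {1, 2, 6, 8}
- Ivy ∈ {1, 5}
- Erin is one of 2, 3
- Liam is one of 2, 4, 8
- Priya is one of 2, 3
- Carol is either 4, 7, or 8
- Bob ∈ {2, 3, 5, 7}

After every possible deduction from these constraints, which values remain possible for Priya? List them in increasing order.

The 8 variables draw from only 8 values {1, 2, 3, 4, 5, 6, 7, 8}, so each is used; only Alice can be 6, hence Alice = 6.
Ivy and Hank share exactly the 2 values {1, 5}; by pigeonhole those values go to them, so strike 1, 5 from Bob.
The 2 variables Erin and Priya are confined to {2, 3}, which locks those values in; drop them from Liam, Bob.
Bob has just one choice, so Bob = 7. So Carol can't be 7.
No further eliminations apply; Priya can still be any of 2, 3.

2, 3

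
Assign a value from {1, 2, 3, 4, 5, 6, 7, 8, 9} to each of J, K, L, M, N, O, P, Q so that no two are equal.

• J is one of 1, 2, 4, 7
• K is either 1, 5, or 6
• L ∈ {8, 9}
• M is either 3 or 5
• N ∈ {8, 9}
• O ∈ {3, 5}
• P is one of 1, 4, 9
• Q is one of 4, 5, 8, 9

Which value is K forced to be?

L and N between them cover only {8, 9} — a naked pair. Remove those values from P, Q.
The 2 variables M and O are confined to {3, 5}, which locks those values in; drop them from K, Q.
Q has just one choice, so Q = 4. Strike 4 from J, P.
P's domain is down to {1}, so P = 1. Eliminate 1 elsewhere: J, K.
So K = 6.

6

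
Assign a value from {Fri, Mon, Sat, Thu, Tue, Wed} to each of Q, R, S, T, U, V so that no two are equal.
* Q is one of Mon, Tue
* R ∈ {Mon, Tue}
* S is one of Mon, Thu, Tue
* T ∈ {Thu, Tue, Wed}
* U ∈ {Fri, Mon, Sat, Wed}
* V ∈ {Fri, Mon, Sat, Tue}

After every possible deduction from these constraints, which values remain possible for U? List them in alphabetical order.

The 2 variables Q and R are confined to {Mon, Tue}, which locks those values in; drop them from S, T, U, V.
That leaves S = Thu. Strike Thu from T.
T's domain is down to {Wed}, so T = Wed. So U can't be Wed.
No further eliminations apply; U can still be any of Fri, Sat.

Fri, Sat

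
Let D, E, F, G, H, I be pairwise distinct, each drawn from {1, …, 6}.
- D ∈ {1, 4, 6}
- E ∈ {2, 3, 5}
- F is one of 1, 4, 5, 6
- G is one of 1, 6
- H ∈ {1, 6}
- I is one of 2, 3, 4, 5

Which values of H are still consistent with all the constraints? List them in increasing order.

G and H share exactly the 2 values {1, 6}; by pigeonhole those values go to them, so strike 1, 6 from D, F.
D has just one choice, so D = 4. Remove 4 from F, I.
F's domain is down to {5}, so F = 5. Strike 5 from E, I.
No further eliminations apply; H can still be any of 1, 6.

1, 6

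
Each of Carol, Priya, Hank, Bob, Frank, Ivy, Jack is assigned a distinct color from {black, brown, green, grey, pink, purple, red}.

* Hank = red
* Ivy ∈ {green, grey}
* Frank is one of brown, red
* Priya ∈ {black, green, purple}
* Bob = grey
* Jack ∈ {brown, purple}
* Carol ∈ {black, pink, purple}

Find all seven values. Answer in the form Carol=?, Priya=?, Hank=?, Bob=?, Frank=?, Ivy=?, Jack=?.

Carol=pink, Priya=black, Hank=red, Bob=grey, Frank=brown, Ivy=green, Jack=purple

Hank's domain is down to {red}, so Hank = red. Remove red from Frank.
Bob has just one choice, so Bob = grey. So Ivy can't be grey.
That leaves Frank = brown. Remove brown from Jack.
Ivy's domain is down to {green}, so Ivy = green. So Priya can't be green.
Jack's domain is down to {purple}, so Jack = purple. Eliminate purple elsewhere: Carol, Priya.
That leaves Priya = black. Eliminate black elsewhere: Carol.
Carol must be pink (only option left).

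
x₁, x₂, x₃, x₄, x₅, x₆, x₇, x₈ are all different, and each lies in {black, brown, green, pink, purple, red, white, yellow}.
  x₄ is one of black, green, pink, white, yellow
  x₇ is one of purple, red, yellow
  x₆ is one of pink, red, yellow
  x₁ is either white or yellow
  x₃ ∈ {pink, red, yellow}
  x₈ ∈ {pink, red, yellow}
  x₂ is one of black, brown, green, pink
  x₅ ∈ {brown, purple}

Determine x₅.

brown

x₃, x₆, x₈ between them cover only {pink, red, yellow} — a naked triple. Remove those values from x₁, x₂, x₄, x₇.
x₁'s domain is down to {white}, so x₁ = white. Eliminate white elsewhere: x₄.
x₇ has just one choice, so x₇ = purple. Strike purple from x₅.
So x₅ = brown.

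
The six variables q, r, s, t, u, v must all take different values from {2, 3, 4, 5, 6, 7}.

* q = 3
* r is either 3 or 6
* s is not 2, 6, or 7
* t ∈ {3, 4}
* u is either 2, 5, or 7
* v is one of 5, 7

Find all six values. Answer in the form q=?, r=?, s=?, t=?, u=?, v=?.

q=3, r=6, s=5, t=4, u=2, v=7

q's domain is down to {3}, so q = 3. Remove 3 from r, s, t.
That leaves r = 6.
t must be 4 (only option left). Remove 4 from s.
s's domain is down to {5}, so s = 5. Strike 5 from u, v.
That leaves v = 7. Eliminate 7 elsewhere: u.
That leaves u = 2.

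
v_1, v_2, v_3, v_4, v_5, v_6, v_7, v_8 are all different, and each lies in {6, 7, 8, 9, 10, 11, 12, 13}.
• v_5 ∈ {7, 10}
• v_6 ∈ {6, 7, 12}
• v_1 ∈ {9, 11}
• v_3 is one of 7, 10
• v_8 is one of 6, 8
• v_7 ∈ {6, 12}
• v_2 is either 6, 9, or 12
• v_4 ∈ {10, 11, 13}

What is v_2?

The 8 variables draw from only 8 values {6, 7, 8, 9, 10, 11, 12, 13}, so each is used; only v_8 can be 8, hence v_8 = 8.
The 7 still-open variables together cover exactly {6, 7, 9, 10, 11, 12, 13} — 7 values for 7 variables — and 13 appears only in v_4's list, so v_4 = 13.
The 6 still-open variables together cover exactly {6, 7, 9, 10, 11, 12} — 6 values for 6 variables — and 11 appears only in v_1's list, so v_1 = 11.
The 5 still-open variables draw from only 5 values {6, 7, 9, 10, 12}, so each is used; only v_2 can be 9, hence v_2 = 9.

9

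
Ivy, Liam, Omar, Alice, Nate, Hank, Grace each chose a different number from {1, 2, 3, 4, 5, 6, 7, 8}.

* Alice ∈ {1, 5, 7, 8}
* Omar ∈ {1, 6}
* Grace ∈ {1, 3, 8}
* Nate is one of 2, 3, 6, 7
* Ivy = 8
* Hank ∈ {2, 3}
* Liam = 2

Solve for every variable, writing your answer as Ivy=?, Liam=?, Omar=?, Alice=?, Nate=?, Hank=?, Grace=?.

Ivy has just one choice, so Ivy = 8. Strike 8 from Alice, Grace.
That leaves Liam = 2. Strike 2 from Nate, Hank.
Hank must be 3 (only option left). So Nate, Grace can't be 3.
Grace has just one choice, so Grace = 1. So Omar, Alice can't be 1.
Omar must be 6 (only option left). Remove 6 from Nate.
Nate has just one choice, so Nate = 7. So Alice can't be 7.
That leaves Alice = 5.

Ivy=8, Liam=2, Omar=6, Alice=5, Nate=7, Hank=3, Grace=1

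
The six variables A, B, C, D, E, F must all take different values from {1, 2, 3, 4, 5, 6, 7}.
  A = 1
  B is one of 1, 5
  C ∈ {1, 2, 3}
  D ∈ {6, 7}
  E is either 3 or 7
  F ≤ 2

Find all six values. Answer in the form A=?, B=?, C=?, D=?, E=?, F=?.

A's domain is down to {1}, so A = 1. Remove 1 from B, C, F.
That leaves B = 5.
F's domain is down to {2}, so F = 2. Eliminate 2 elsewhere: C.
C's domain is down to {3}, so C = 3. Strike 3 from E.
That leaves E = 7. Strike 7 from D.
D's domain is down to {6}, so D = 6.

A=1, B=5, C=3, D=6, E=7, F=2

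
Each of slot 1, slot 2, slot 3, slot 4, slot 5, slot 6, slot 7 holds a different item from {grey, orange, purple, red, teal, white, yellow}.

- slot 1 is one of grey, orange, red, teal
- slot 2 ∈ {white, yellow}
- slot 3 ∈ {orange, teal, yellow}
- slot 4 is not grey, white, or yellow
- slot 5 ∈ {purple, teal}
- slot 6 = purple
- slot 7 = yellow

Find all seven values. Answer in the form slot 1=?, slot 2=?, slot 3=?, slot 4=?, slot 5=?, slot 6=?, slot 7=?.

slot 1=grey, slot 2=white, slot 3=orange, slot 4=red, slot 5=teal, slot 6=purple, slot 7=yellow

slot 6 has just one choice, so slot 6 = purple. Strike purple from slot 4, slot 5.
slot 7's domain is down to {yellow}, so slot 7 = yellow. Remove yellow from slot 2, slot 3.
slot 2 must be white (only option left).
That leaves slot 5 = teal. Eliminate teal elsewhere: slot 1, slot 3, slot 4.
slot 3 must be orange (only option left). So slot 1, slot 4 can't be orange.
That leaves slot 4 = red. Remove red from slot 1.
slot 1's domain is down to {grey}, so slot 1 = grey.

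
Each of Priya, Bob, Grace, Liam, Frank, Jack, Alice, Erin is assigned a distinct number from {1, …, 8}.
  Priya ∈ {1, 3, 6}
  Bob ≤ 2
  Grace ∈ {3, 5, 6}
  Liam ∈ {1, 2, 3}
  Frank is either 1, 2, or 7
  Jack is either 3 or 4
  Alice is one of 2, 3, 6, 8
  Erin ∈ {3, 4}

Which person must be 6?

Priya

The 8 variables draw from only 8 values {1, 2, 3, 4, 5, 6, 7, 8}, so each is used; only Grace can be 5, hence Grace = 5.
The 7 still-open variables draw from only 7 values {1, 2, 3, 4, 6, 7, 8}, so each is used; only Frank can be 7, hence Frank = 7.
The 6 still-open variables draw from only 6 values {1, 2, 3, 4, 6, 8}, so each is used; only Alice can be 8, hence Alice = 8.
The 5 still-open variables together cover exactly {1, 2, 3, 4, 6} — 5 values for 5 variables — and 6 appears only in Priya's list, so Priya = 6.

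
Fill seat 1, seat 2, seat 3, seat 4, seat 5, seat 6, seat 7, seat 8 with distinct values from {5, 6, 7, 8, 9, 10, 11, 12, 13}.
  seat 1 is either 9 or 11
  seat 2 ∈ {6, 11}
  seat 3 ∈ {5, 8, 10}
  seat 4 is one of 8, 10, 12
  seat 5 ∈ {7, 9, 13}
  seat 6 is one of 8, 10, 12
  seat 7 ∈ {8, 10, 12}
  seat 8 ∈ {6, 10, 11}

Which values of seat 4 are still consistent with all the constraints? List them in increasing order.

seat 4, seat 6, seat 7 between them cover only {8, 10, 12} — a naked triple. Remove those values from seat 3, seat 8.
seat 3 has just one choice, so seat 3 = 5.
seat 2 and seat 8 between them cover only {6, 11} — a naked pair. Remove those values from seat 1.
seat 1's domain is down to {9}, so seat 1 = 9. Eliminate 9 elsewhere: seat 5.
No further eliminations apply; seat 4 can still be any of 8, 10, 12.

8, 10, 12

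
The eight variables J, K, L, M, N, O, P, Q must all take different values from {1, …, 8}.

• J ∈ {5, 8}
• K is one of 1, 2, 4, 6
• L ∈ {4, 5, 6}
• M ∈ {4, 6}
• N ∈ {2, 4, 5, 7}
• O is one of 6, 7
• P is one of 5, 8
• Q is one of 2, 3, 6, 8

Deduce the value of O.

7

Among the 8 variables, 1 fits only K (and all 8 values in {1, 2, 3, 4, 5, 6, 7, 8} must be used), so K = 1.
Among the 7 still-open variables, 3 fits only Q (and all 7 values in {2, 3, 4, 5, 6, 7, 8} must be used), so Q = 3.
The 6 still-open variables draw from only 6 values {2, 4, 5, 6, 7, 8}, so each is used; only N can be 2, hence N = 2.
The 5 still-open variables draw from only 5 values {4, 5, 6, 7, 8}, so each is used; only O can be 7, hence O = 7.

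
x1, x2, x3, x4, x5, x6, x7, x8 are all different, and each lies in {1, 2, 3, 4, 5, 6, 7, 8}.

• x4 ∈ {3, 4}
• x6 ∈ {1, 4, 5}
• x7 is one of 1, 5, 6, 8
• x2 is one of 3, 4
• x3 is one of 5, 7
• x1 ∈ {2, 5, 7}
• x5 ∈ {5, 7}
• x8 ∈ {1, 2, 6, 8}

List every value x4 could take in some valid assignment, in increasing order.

3, 4

x2 and x4 share exactly the 2 values {3, 4}; by pigeonhole those values go to them, so strike 3, 4 from x6.
The 2 variables x3 and x5 are confined to {5, 7}, which locks those values in; drop them from x1, x6, x7.
That leaves x1 = 2. Remove 2 from x8.
x6 has just one choice, so x6 = 1. So x7, x8 can't be 1.
No further eliminations apply; x4 can still be any of 3, 4.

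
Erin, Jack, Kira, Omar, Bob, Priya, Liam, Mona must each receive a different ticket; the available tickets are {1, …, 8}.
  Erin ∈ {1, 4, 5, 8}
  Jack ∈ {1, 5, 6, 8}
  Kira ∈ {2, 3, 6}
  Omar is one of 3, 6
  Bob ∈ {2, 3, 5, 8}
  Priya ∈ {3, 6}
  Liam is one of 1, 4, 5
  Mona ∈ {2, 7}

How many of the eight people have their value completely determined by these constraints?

The 8 variables draw from only 8 values {1, 2, 3, 4, 5, 6, 7, 8}, so each is used; only Mona can be 7, hence Mona = 7.
The 2 variables Omar and Priya are confined to {3, 6}, which locks those values in; drop them from Jack, Kira, Bob.
Kira must be 2 (only option left). Eliminate 2 elsewhere: Bob.
Determined: Kira=2, Mona=7. The other people each still have more than one consistent value. That makes 2.

2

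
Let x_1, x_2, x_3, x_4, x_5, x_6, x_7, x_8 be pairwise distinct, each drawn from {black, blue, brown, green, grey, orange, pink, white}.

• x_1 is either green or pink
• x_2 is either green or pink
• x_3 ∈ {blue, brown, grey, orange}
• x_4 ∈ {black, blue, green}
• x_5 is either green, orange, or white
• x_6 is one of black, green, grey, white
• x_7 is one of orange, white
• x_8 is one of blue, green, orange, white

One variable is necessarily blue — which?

Among the 8 variables, brown fits only x_3 (and all 8 values in {black, blue, brown, green, grey, orange, pink, white} must be used), so x_3 = brown.
The 7 still-open variables draw from only 7 values {black, blue, green, grey, orange, pink, white}, so each is used; only x_6 can be grey, hence x_6 = grey.
The 6 still-open variables together cover exactly {black, blue, green, orange, pink, white} — 6 values for 6 variables — and black appears only in x_4's list, so x_4 = black.
The 5 still-open variables draw from only 5 values {blue, green, orange, pink, white}, so each is used; only x_8 can be blue, hence x_8 = blue.

x_8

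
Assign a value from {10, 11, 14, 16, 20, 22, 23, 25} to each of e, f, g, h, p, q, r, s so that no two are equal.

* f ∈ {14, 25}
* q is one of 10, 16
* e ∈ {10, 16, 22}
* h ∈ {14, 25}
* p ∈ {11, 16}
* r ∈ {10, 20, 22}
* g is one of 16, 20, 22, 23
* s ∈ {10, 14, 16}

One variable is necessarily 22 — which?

Among the 8 variables, 11 fits only p (and all 8 values in {10, 11, 14, 16, 20, 22, 23, 25} must be used), so p = 11.
The 7 still-open variables draw from only 7 values {10, 14, 16, 20, 22, 23, 25}, so each is used; only g can be 23, hence g = 23.
The 6 still-open variables together cover exactly {10, 14, 16, 20, 22, 25} — 6 values for 6 variables — and 20 appears only in r's list, so r = 20.
The 5 still-open variables together cover exactly {10, 14, 16, 22, 25} — 5 values for 5 variables — and 22 appears only in e's list, so e = 22.

e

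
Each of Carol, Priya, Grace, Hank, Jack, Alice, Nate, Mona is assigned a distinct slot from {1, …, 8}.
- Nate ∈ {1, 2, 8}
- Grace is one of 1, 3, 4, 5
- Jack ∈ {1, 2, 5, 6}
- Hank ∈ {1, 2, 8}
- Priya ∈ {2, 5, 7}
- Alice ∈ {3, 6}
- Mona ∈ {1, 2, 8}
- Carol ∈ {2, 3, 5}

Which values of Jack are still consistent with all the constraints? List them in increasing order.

5, 6

The 8 variables together cover exactly {1, 2, 3, 4, 5, 6, 7, 8} — 8 values for 8 variables — and 4 appears only in Grace's list, so Grace = 4.
The 7 still-open variables draw from only 7 values {1, 2, 3, 5, 6, 7, 8}, so each is used; only Priya can be 7, hence Priya = 7.
The 3 variables Hank, Nate, Mona are confined to {1, 2, 8}, which locks those values in; drop them from Carol, Jack.
No further eliminations apply; Jack can still be any of 5, 6.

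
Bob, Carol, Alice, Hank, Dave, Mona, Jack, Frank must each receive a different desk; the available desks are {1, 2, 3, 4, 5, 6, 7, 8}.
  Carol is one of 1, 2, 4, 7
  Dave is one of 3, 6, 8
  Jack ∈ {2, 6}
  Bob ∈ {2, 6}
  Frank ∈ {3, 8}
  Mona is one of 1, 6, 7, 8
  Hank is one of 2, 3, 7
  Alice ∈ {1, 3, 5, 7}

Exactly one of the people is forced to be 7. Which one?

Hank

The 8 variables draw from only 8 values {1, 2, 3, 4, 5, 6, 7, 8}, so each is used; only Carol can be 4, hence Carol = 4.
The 7 still-open variables together cover exactly {1, 2, 3, 5, 6, 7, 8} — 7 values for 7 variables — and 5 appears only in Alice's list, so Alice = 5.
The 6 still-open variables together cover exactly {1, 2, 3, 6, 7, 8} — 6 values for 6 variables — and 1 appears only in Mona's list, so Mona = 1.
The 5 still-open variables together cover exactly {2, 3, 6, 7, 8} — 5 values for 5 variables — and 7 appears only in Hank's list, so Hank = 7.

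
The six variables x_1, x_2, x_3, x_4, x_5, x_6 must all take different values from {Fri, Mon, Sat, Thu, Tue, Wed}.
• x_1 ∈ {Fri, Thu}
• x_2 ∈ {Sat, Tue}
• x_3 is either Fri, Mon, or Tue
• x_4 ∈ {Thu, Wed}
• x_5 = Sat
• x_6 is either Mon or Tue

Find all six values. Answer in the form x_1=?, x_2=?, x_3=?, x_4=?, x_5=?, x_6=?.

x_1=Thu, x_2=Tue, x_3=Fri, x_4=Wed, x_5=Sat, x_6=Mon

x_5's domain is down to {Sat}, so x_5 = Sat. Eliminate Sat elsewhere: x_2.
x_2 must be Tue (only option left). Strike Tue from x_3, x_6.
x_6 must be Mon (only option left). So x_3 can't be Mon.
That leaves x_3 = Fri. Remove Fri from x_1.
x_1's domain is down to {Thu}, so x_1 = Thu. Eliminate Thu elsewhere: x_4.
That leaves x_4 = Wed.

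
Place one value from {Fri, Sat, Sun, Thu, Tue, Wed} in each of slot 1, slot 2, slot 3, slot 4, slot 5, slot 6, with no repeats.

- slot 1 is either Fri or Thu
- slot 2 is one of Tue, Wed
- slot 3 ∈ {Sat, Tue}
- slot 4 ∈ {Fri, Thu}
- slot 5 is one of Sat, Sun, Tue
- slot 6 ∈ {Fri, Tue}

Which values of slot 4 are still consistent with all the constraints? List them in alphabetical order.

Among the 6 variables, Sun fits only slot 5 (and all 6 values in {Fri, Sat, Sun, Thu, Tue, Wed} must be used), so slot 5 = Sun.
The 5 still-open variables draw from only 5 values {Fri, Sat, Thu, Tue, Wed}, so each is used; only slot 3 can be Sat, hence slot 3 = Sat.
Among the 4 still-open variables, Wed fits only slot 2 (and all 4 values in {Fri, Thu, Tue, Wed} must be used), so slot 2 = Wed.
The 3 still-open variables together cover exactly {Fri, Thu, Tue} — 3 values for 3 variables — and Tue appears only in slot 6's list, so slot 6 = Tue.
No further eliminations apply; slot 4 can still be any of Fri, Thu.

Fri, Thu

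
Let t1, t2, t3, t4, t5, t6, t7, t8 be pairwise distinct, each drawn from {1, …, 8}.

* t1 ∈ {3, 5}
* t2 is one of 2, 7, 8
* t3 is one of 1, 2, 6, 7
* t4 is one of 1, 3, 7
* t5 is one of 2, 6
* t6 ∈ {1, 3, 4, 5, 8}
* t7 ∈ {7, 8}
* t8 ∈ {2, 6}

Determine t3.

The 8 variables draw from only 8 values {1, 2, 3, 4, 5, 6, 7, 8}, so each is used; only t6 can be 4, hence t6 = 4.
Among the 7 still-open variables, 5 fits only t1 (and all 7 values in {1, 2, 3, 5, 6, 7, 8} must be used), so t1 = 5.
The 6 still-open variables together cover exactly {1, 2, 3, 6, 7, 8} — 6 values for 6 variables — and 3 appears only in t4's list, so t4 = 3.
The 5 still-open variables together cover exactly {1, 2, 6, 7, 8} — 5 values for 5 variables — and 1 appears only in t3's list, so t3 = 1.

1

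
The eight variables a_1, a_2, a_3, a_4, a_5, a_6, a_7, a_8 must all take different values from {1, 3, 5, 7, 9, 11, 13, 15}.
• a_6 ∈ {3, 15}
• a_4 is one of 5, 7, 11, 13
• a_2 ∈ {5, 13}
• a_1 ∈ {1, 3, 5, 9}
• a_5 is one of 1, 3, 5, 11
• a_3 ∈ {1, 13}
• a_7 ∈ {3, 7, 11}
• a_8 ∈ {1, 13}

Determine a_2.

Among the 8 variables, 9 fits only a_1 (and all 8 values in {1, 3, 5, 7, 9, 11, 13, 15} must be used), so a_1 = 9.
The 7 still-open variables together cover exactly {1, 3, 5, 7, 11, 13, 15} — 7 values for 7 variables — and 15 appears only in a_6's list, so a_6 = 15.
a_3 and a_8 share exactly the 2 values {1, 13}; by pigeonhole those values go to them, so strike 1, 13 from a_2, a_4, a_5.
So a_2 = 5.

5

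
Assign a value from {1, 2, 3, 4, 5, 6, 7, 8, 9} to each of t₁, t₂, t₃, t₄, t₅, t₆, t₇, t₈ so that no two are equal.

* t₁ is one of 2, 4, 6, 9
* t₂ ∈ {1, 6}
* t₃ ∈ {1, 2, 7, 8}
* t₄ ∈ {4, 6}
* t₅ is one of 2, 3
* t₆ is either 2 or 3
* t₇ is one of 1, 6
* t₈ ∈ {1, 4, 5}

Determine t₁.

The 2 variables t₂ and t₇ are confined to {1, 6}, which locks those values in; drop them from t₁, t₃, t₄, t₈.
t₄'s domain is down to {4}, so t₄ = 4. Strike 4 from t₁, t₈.
t₈ has just one choice, so t₈ = 5.
The 2 variables t₅ and t₆ are confined to {2, 3}, which locks those values in; drop them from t₁, t₃.
So t₁ = 9.

9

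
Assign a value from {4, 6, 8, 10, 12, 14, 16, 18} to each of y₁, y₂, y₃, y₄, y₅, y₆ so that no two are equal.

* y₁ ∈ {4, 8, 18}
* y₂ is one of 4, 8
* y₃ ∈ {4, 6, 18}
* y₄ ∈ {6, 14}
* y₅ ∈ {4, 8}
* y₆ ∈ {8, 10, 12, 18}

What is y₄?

y₂ and y₅ share exactly the 2 values {4, 8}; by pigeonhole those values go to them, so strike 4, 8 from y₁, y₃, y₆.
y₁ has just one choice, so y₁ = 18. Strike 18 from y₃, y₆.
y₃ must be 6 (only option left). Eliminate 6 elsewhere: y₄.
So y₄ = 14.

14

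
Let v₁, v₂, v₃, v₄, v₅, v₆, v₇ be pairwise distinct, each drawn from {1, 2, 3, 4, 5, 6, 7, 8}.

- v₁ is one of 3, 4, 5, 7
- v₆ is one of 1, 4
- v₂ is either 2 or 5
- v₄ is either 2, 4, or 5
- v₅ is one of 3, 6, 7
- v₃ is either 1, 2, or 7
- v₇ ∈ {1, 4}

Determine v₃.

7

The 7 variables together cover exactly {1, 2, 3, 4, 5, 6, 7} — 7 values for 7 variables — and 6 appears only in v₅'s list, so v₅ = 6.
The 6 still-open variables draw from only 6 values {1, 2, 3, 4, 5, 7}, so each is used; only v₁ can be 3, hence v₁ = 3.
The 5 still-open variables draw from only 5 values {1, 2, 4, 5, 7}, so each is used; only v₃ can be 7, hence v₃ = 7.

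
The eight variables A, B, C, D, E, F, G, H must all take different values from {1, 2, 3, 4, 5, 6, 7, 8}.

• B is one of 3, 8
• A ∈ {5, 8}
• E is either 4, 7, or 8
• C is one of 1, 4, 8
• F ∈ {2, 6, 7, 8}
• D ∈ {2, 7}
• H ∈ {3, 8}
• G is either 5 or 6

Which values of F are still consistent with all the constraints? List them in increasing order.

Among the 8 variables, 1 fits only C (and all 8 values in {1, 2, 3, 4, 5, 6, 7, 8} must be used), so C = 1.
The 7 still-open variables draw from only 7 values {2, 3, 4, 5, 6, 7, 8}, so each is used; only E can be 4, hence E = 4.
B and H share exactly the 2 values {3, 8}; by pigeonhole those values go to them, so strike 3, 8 from A, F.
That leaves A = 5. So G can't be 5.
That leaves G = 6. Remove 6 from F.
No further eliminations apply; F can still be any of 2, 7.

2, 7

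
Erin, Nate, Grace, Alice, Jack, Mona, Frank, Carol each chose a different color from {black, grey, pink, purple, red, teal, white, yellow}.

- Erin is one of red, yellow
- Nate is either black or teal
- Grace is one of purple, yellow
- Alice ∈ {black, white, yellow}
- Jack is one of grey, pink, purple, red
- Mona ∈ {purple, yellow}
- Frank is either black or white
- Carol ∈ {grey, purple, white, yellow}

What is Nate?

The 8 variables together cover exactly {black, grey, pink, purple, red, teal, white, yellow} — 8 values for 8 variables — and pink appears only in Jack's list, so Jack = pink.
Among the 7 still-open variables, grey fits only Carol (and all 7 values in {black, grey, purple, red, teal, white, yellow} must be used), so Carol = grey.
The 6 still-open variables draw from only 6 values {black, purple, red, teal, white, yellow}, so each is used; only Erin can be red, hence Erin = red.
The 5 still-open variables draw from only 5 values {black, purple, teal, white, yellow}, so each is used; only Nate can be teal, hence Nate = teal.

teal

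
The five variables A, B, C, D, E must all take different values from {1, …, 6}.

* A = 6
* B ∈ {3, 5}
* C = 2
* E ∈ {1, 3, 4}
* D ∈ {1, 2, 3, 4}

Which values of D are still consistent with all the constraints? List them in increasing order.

A must be 6 (only option left).
C's domain is down to {2}, so C = 2. Strike 2 from D.
No further eliminations apply; D can still be any of 1, 3, 4.

1, 3, 4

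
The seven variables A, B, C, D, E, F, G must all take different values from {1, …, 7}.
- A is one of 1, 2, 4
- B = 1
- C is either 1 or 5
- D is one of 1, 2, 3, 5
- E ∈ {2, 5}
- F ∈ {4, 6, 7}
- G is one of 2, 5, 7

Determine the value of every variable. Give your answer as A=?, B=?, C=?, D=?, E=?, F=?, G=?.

A=4, B=1, C=5, D=3, E=2, F=6, G=7

B has just one choice, so B = 1. Remove 1 from A, C, D.
C's domain is down to {5}, so C = 5. Eliminate 5 elsewhere: D, E, G.
E has just one choice, so E = 2. Eliminate 2 elsewhere: A, D, G.
G has just one choice, so G = 7. Remove 7 from F.
That leaves A = 4. Strike 4 from F.
That leaves D = 3.
F's domain is down to {6}, so F = 6.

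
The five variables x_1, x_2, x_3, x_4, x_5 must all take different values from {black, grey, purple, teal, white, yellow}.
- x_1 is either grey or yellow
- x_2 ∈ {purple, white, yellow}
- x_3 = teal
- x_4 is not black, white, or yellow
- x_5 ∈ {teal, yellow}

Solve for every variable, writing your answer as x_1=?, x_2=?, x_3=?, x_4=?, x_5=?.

x_1=grey, x_2=white, x_3=teal, x_4=purple, x_5=yellow

x_3's domain is down to {teal}, so x_3 = teal. So x_4, x_5 can't be teal.
x_5 has just one choice, so x_5 = yellow. Strike yellow from x_1, x_2.
x_1's domain is down to {grey}, so x_1 = grey. Eliminate grey elsewhere: x_4.
x_4's domain is down to {purple}, so x_4 = purple. Remove purple from x_2.
x_2 has just one choice, so x_2 = white.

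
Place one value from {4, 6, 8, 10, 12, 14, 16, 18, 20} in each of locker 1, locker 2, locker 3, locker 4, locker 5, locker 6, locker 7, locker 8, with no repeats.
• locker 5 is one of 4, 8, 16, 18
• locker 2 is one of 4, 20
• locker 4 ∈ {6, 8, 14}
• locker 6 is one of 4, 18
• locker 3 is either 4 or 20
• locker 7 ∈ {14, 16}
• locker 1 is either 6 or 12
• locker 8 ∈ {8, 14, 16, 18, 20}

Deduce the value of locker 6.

The 8 variables together cover exactly {4, 6, 8, 12, 14, 16, 18, 20} — 8 values for 8 variables — and 12 appears only in locker 1's list, so locker 1 = 12.
The 7 still-open variables draw from only 7 values {4, 6, 8, 14, 16, 18, 20}, so each is used; only locker 4 can be 6, hence locker 4 = 6.
The 2 variables locker 2 and locker 3 are confined to {4, 20}, which locks those values in; drop them from locker 5, locker 6, locker 8.
So locker 6 = 18.

18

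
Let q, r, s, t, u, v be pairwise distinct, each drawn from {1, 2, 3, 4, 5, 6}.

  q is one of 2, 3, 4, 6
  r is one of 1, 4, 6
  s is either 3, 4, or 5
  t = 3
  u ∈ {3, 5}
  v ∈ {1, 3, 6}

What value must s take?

4

t must be 3 (only option left). So q, s, u, v can't be 3.
That leaves u = 5. Eliminate 5 elsewhere: s.
So s = 4.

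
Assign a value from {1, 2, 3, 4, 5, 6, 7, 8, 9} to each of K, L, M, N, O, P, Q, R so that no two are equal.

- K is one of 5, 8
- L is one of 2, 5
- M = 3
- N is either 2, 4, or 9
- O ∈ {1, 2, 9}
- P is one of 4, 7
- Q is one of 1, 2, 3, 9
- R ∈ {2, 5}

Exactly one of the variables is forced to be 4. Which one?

N

M must be 3 (only option left). So Q can't be 3.
Among the 7 still-open variables, 7 fits only P (and all 7 values in {1, 2, 4, 5, 7, 8, 9} must be used), so P = 7.
The 6 still-open variables together cover exactly {1, 2, 4, 5, 8, 9} — 6 values for 6 variables — and 4 appears only in N's list, so N = 4.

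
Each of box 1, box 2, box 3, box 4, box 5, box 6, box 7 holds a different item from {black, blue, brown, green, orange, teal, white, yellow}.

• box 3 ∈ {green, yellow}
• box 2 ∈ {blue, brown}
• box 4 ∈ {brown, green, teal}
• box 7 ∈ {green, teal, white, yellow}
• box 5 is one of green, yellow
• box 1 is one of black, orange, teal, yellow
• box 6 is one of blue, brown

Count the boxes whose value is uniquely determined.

box 2 and box 6 between them cover only {blue, brown} — a naked pair. Remove those values from box 4.
box 3 and box 5 share exactly the 2 values {green, yellow}; by pigeonhole those values go to them, so strike green, yellow from box 1, box 4, box 7.
box 4 has just one choice, so box 4 = teal. Strike teal from box 1, box 7.
That leaves box 7 = white.
Determined: box 4=teal, box 7=white. The other boxes each still have more than one consistent value. That makes 2.

2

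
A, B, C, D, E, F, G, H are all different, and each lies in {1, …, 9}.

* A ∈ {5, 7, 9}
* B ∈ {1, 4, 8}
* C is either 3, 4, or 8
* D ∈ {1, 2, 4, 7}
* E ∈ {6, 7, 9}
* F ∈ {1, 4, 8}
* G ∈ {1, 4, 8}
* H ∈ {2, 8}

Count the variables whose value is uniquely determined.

3

The 3 variables B, F, G are confined to {1, 4, 8}, which locks those values in; drop them from C, D, H.
C has just one choice, so C = 3.
H must be 2 (only option left). So D can't be 2.
D must be 7 (only option left). Eliminate 7 elsewhere: A, E.
Determined: C=3, D=7, H=2. The other variables each still have more than one consistent value. That makes 3.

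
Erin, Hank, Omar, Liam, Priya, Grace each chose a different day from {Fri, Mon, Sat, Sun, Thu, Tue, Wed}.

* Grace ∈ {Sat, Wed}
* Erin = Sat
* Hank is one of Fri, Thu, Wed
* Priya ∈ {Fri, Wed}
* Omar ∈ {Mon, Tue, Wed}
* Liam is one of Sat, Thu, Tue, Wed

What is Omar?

Mon

Erin's domain is down to {Sat}, so Erin = Sat. Remove Sat from Liam, Grace.
Grace must be Wed (only option left). Eliminate Wed elsewhere: Hank, Omar, Liam, Priya.
That leaves Priya = Fri. Remove Fri from Hank.
Hank has just one choice, so Hank = Thu. So Liam can't be Thu.
That leaves Liam = Tue. Eliminate Tue elsewhere: Omar.
So Omar = Mon.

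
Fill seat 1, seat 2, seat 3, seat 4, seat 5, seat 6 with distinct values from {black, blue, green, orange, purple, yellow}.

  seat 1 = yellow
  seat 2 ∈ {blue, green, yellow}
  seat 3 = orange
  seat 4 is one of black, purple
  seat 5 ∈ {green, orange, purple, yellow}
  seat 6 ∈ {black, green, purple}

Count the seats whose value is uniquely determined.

3

seat 1 has just one choice, so seat 1 = yellow. Strike yellow from seat 2, seat 5.
seat 3 must be orange (only option left). Remove orange from seat 5.
The 4 still-open variables draw from only 4 values {black, blue, green, purple}, so each is used; only seat 2 can be blue, hence seat 2 = blue.
Determined: seat 1=yellow, seat 2=blue, seat 3=orange. The other seats each still have more than one consistent value. That makes 3.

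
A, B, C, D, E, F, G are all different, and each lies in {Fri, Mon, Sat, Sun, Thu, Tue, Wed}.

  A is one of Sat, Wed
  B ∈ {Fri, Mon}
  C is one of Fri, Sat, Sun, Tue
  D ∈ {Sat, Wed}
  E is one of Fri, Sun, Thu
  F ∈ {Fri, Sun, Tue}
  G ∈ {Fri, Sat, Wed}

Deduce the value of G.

The 7 variables together cover exactly {Fri, Mon, Sat, Sun, Thu, Tue, Wed} — 7 values for 7 variables — and Mon appears only in B's list, so B = Mon.
The 6 still-open variables draw from only 6 values {Fri, Sat, Sun, Thu, Tue, Wed}, so each is used; only E can be Thu, hence E = Thu.
A and D share exactly the 2 values {Sat, Wed}; by pigeonhole those values go to them, so strike Sat, Wed from C, G.
So G = Fri.

Fri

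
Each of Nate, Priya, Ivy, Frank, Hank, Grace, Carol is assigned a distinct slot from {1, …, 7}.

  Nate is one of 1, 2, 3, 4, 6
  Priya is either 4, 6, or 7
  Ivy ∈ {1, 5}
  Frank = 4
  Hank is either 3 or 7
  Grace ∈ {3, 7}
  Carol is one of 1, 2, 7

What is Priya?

6

Frank has just one choice, so Frank = 4. Eliminate 4 elsewhere: Nate, Priya.
The 6 still-open variables together cover exactly {1, 2, 3, 5, 6, 7} — 6 values for 6 variables — and 5 appears only in Ivy's list, so Ivy = 5.
Hank and Grace share exactly the 2 values {3, 7}; by pigeonhole those values go to them, so strike 3, 7 from Nate, Priya, Carol.
So Priya = 6.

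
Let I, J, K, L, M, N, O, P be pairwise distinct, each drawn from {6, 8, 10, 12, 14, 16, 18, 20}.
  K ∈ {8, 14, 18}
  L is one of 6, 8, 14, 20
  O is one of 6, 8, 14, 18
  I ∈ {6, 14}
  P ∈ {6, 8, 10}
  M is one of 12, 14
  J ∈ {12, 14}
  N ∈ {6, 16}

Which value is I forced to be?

6

The 8 variables draw from only 8 values {6, 8, 10, 12, 14, 16, 18, 20}, so each is used; only P can be 10, hence P = 10.
The 7 still-open variables draw from only 7 values {6, 8, 12, 14, 16, 18, 20}, so each is used; only N can be 16, hence N = 16.
Among the 6 still-open variables, 20 fits only L (and all 6 values in {6, 8, 12, 14, 18, 20} must be used), so L = 20.
J and M between them cover only {12, 14} — a naked pair. Remove those values from I, K, O.
So I = 6.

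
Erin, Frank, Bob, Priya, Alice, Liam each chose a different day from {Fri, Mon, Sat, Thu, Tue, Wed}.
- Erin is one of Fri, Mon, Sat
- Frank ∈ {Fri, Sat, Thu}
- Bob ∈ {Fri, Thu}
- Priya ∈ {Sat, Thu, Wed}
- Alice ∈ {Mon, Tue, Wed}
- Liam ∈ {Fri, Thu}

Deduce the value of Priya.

The 6 variables together cover exactly {Fri, Mon, Sat, Thu, Tue, Wed} — 6 values for 6 variables — and Tue appears only in Alice's list, so Alice = Tue.
The 5 still-open variables together cover exactly {Fri, Mon, Sat, Thu, Wed} — 5 values for 5 variables — and Mon appears only in Erin's list, so Erin = Mon.
The 4 still-open variables together cover exactly {Fri, Sat, Thu, Wed} — 4 values for 4 variables — and Wed appears only in Priya's list, so Priya = Wed.

Wed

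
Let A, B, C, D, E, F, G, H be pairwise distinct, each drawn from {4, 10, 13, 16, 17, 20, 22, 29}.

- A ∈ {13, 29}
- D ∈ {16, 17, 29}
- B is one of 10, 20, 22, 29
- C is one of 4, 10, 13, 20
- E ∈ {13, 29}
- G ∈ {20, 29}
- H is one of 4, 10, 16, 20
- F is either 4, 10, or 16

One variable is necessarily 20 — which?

The 8 variables together cover exactly {4, 10, 13, 16, 17, 20, 22, 29} — 8 values for 8 variables — and 17 appears only in D's list, so D = 17.
The 7 still-open variables draw from only 7 values {4, 10, 13, 16, 20, 22, 29}, so each is used; only B can be 22, hence B = 22.
A and E between them cover only {13, 29} — a naked pair. Remove those values from C, G.
So 20 goes to G.

G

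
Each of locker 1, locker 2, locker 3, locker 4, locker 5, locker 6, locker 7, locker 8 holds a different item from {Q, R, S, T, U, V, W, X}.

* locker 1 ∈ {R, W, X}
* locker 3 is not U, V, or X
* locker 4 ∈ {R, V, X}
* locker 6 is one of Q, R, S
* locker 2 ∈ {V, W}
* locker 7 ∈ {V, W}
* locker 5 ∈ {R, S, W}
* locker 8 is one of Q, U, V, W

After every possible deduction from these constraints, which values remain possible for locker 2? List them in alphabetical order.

Among the 8 variables, T fits only locker 3 (and all 8 values in {Q, R, S, T, U, V, W, X} must be used), so locker 3 = T.
The 7 still-open variables together cover exactly {Q, R, S, U, V, W, X} — 7 values for 7 variables — and U appears only in locker 8's list, so locker 8 = U.
The 6 still-open variables draw from only 6 values {Q, R, S, V, W, X}, so each is used; only locker 6 can be Q, hence locker 6 = Q.
The 5 still-open variables draw from only 5 values {R, S, V, W, X}, so each is used; only locker 5 can be S, hence locker 5 = S.
locker 2 and locker 7 share exactly the 2 values {V, W}; by pigeonhole those values go to them, so strike V, W from locker 1, locker 4.
No further eliminations apply; locker 2 can still be any of V, W.

V, W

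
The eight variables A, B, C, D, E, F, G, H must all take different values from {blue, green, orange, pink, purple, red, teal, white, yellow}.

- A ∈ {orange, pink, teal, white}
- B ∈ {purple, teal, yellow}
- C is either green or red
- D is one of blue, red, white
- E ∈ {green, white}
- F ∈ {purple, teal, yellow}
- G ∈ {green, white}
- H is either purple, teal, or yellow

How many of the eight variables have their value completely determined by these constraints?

2

The 2 variables E and G are confined to {green, white}, which locks those values in; drop them from A, C, D.
C must be red (only option left). Remove red from D.
D must be blue (only option left).
B, F, H between them cover only {purple, teal, yellow} — a naked triple. Remove those values from A.
Determined: C=red, D=blue. The other variables each still have more than one consistent value. That makes 2.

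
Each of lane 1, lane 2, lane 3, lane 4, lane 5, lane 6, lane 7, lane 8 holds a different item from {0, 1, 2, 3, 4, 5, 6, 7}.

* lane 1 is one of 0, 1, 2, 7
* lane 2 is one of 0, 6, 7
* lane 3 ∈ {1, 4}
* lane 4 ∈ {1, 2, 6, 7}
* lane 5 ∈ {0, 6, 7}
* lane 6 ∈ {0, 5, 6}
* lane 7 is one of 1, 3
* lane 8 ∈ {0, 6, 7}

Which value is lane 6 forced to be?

5

Among the 8 variables, 3 fits only lane 7 (and all 8 values in {0, 1, 2, 3, 4, 5, 6, 7} must be used), so lane 7 = 3.
The 7 still-open variables draw from only 7 values {0, 1, 2, 4, 5, 6, 7}, so each is used; only lane 3 can be 4, hence lane 3 = 4.
Among the 6 still-open variables, 5 fits only lane 6 (and all 6 values in {0, 1, 2, 5, 6, 7} must be used), so lane 6 = 5.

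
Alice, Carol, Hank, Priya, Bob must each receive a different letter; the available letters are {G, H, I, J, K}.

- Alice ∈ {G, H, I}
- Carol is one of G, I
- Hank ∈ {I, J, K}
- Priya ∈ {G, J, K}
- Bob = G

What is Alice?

Bob has just one choice, so Bob = G. So Alice, Carol, Priya can't be G.
Carol's domain is down to {I}, so Carol = I. Strike I from Alice, Hank.
So Alice = H.

H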